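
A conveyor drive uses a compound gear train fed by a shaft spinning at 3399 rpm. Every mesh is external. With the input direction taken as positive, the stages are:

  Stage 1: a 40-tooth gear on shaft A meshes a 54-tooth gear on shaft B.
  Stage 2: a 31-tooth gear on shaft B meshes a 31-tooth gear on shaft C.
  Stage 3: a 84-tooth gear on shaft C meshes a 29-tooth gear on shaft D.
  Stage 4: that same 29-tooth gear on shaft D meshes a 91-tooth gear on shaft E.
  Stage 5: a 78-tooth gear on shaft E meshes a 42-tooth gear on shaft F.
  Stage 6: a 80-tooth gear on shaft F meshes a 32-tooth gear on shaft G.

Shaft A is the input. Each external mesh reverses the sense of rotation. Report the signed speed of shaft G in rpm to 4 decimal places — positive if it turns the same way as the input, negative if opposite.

Stage 1 [40T→54T]: ω = 3399.0000×40/54 = 2517.7778 rpm, dir flips to −; running = −2517.7778
Stage 2 [31T→31T]: ω = 2517.7778×31/31 = 2517.7778 rpm, dir flips to +; running = +2517.7778
Stage 3 [84T→29T]: ω = 2517.7778×84/29 = 7292.8736 rpm, dir flips to −; running = −7292.8736
Stage 4 [29T→91T]: ω = 7292.8736×29/91 = 2324.1026 rpm, dir flips to +; running = +2324.1026
Stage 5 [78T→42T]: ω = 2324.1026×78/42 = 4316.1905 rpm, dir flips to −; running = −4316.1905
Stage 6 [80T→32T]: ω = 4316.1905×80/32 = 10790.4762 rpm, dir flips to +; running = +10790.4762

+10790.4762 rpm (same as input, |ω| = 10790.4762 rpm)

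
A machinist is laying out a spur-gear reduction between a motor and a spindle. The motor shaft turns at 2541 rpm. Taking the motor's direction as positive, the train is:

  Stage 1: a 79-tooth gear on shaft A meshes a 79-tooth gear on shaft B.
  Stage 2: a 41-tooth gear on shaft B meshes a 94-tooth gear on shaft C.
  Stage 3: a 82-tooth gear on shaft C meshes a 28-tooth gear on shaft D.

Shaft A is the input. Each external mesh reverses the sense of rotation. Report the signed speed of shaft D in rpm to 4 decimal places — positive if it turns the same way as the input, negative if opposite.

-3245.7606 rpm (opposite to input, |ω| = 3245.7606 rpm)

Stage 1 [79T→79T]: ω = 2541.0000×79/79 = 2541.0000 rpm, dir flips to −; running = −2541.0000
Stage 2 [41T→94T]: ω = 2541.0000×41/94 = 1108.3085 rpm, dir flips to +; running = +1108.3085
Stage 3 [82T→28T]: ω = 1108.3085×82/28 = 3245.7606 rpm, dir flips to −; running = −3245.7606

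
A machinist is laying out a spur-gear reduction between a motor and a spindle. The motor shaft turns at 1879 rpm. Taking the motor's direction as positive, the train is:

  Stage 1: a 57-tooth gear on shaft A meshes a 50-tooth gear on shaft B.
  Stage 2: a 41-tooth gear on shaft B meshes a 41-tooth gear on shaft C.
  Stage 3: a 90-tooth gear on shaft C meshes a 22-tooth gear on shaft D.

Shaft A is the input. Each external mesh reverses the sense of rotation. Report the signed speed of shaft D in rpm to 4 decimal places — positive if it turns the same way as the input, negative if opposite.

Stage 1 [57T→50T]: ω = 1879.0000×57/50 = 2142.0600 rpm, dir flips to −; running = −2142.0600
Stage 2 [41T→41T]: ω = 2142.0600×41/41 = 2142.0600 rpm, dir flips to +; running = +2142.0600
Stage 3 [90T→22T]: ω = 2142.0600×90/22 = 8762.9727 rpm, dir flips to −; running = −8762.9727

-8762.9727 rpm (opposite to input, |ω| = 8762.9727 rpm)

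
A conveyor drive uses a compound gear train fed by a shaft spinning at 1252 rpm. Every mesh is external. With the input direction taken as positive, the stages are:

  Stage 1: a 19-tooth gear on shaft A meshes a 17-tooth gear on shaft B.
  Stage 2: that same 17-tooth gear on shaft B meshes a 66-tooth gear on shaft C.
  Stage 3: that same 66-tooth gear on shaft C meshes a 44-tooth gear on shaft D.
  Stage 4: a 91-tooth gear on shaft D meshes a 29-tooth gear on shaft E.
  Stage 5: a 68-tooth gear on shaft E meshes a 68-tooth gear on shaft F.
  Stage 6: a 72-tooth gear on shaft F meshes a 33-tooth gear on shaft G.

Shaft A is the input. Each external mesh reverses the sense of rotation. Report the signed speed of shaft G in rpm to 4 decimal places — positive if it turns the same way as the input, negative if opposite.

Stage 1 [19T→17T]: ω = 1252.0000×19/17 = 1399.2941 rpm, dir flips to −; running = −1399.2941
Stage 2 [17T→66T]: ω = 1399.2941×17/66 = 360.4242 rpm, dir flips to +; running = +360.4242
Stage 3 [66T→44T]: ω = 360.4242×66/44 = 540.6364 rpm, dir flips to −; running = −540.6364
Stage 4 [91T→29T]: ω = 540.6364×91/29 = 1696.4796 rpm, dir flips to +; running = +1696.4796
Stage 5 [68T→68T]: ω = 1696.4796×68/68 = 1696.4796 rpm, dir flips to −; running = −1696.4796
Stage 6 [72T→33T]: ω = 1696.4796×72/33 = 3701.4101 rpm, dir flips to +; running = +3701.4101

+3701.4101 rpm (same as input, |ω| = 3701.4101 rpm)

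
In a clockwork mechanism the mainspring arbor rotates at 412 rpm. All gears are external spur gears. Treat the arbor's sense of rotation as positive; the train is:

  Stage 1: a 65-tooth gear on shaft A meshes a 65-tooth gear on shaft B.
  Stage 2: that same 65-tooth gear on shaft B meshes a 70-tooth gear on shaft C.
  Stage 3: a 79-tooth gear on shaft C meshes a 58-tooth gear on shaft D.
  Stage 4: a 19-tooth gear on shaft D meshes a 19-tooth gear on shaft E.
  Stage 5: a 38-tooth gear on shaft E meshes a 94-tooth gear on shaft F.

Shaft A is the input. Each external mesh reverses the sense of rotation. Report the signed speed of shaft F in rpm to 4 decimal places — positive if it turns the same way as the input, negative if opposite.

Stage 1 [65T→65T]: ω = 412.0000×65/65 = 412.0000 rpm, dir flips to −; running = −412.0000
Stage 2 [65T→70T]: ω = 412.0000×65/70 = 382.5714 rpm, dir flips to +; running = +382.5714
Stage 3 [79T→58T]: ω = 382.5714×79/58 = 521.0887 rpm, dir flips to −; running = −521.0887
Stage 4 [19T→19T]: ω = 521.0887×19/19 = 521.0887 rpm, dir flips to +; running = +521.0887
Stage 5 [38T→94T]: ω = 521.0887×38/94 = 210.6529 rpm, dir flips to −; running = −210.6529

-210.6529 rpm (opposite to input, |ω| = 210.6529 rpm)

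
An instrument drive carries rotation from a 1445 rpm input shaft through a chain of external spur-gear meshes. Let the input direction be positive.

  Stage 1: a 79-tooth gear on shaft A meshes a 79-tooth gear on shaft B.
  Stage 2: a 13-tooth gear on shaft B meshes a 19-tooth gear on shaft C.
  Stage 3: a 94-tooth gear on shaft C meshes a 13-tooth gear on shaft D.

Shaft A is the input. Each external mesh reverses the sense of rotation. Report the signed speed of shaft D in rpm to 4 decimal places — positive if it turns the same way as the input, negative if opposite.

-7148.9474 rpm (opposite to input, |ω| = 7148.9474 rpm)

Stage 1 [79T→79T]: ω = 1445.0000×79/79 = 1445.0000 rpm, dir flips to −; running = −1445.0000
Stage 2 [13T→19T]: ω = 1445.0000×13/19 = 988.6842 rpm, dir flips to +; running = +988.6842
Stage 3 [94T→13T]: ω = 988.6842×94/13 = 7148.9474 rpm, dir flips to −; running = −7148.9474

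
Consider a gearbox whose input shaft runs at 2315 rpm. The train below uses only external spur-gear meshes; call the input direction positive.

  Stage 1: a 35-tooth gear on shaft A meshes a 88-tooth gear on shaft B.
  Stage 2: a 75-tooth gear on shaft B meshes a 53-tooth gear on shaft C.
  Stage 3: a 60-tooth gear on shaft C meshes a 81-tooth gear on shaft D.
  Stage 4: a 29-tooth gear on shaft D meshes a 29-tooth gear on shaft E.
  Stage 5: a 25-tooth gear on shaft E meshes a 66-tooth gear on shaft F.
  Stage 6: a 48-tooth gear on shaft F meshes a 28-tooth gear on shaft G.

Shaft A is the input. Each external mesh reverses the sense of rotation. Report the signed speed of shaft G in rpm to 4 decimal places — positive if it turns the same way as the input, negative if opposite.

Stage 1 [35T→88T]: ω = 2315.0000×35/88 = 920.7386 rpm, dir flips to −; running = −920.7386
Stage 2 [75T→53T]: ω = 920.7386×75/53 = 1302.9320 rpm, dir flips to +; running = +1302.9320
Stage 3 [60T→81T]: ω = 1302.9320×60/81 = 965.1348 rpm, dir flips to −; running = −965.1348
Stage 4 [29T→29T]: ω = 965.1348×29/29 = 965.1348 rpm, dir flips to +; running = +965.1348
Stage 5 [25T→66T]: ω = 965.1348×25/66 = 365.5814 rpm, dir flips to −; running = −365.5814
Stage 6 [48T→28T]: ω = 365.5814×48/28 = 626.7109 rpm, dir flips to +; running = +626.7109

+626.7109 rpm (same as input, |ω| = 626.7109 rpm)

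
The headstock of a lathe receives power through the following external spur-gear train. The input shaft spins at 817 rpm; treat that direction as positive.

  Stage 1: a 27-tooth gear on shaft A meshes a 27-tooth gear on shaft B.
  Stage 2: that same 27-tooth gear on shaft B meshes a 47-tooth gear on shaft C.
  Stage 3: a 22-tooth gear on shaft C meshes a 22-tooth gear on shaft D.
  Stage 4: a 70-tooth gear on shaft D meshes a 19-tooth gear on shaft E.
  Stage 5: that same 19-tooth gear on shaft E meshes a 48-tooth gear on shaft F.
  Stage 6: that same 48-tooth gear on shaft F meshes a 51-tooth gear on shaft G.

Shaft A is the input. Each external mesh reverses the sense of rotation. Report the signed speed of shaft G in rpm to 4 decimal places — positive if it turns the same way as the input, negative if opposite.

+644.1927 rpm (same as input, |ω| = 644.1927 rpm)

Stage 1 [27T→27T]: ω = 817.0000×27/27 = 817.0000 rpm, dir flips to −; running = −817.0000
Stage 2 [27T→47T]: ω = 817.0000×27/47 = 469.3404 rpm, dir flips to +; running = +469.3404
Stage 3 [22T→22T]: ω = 469.3404×22/22 = 469.3404 rpm, dir flips to −; running = −469.3404
Stage 4 [70T→19T]: ω = 469.3404×70/19 = 1729.1489 rpm, dir flips to +; running = +1729.1489
Stage 5 [19T→48T]: ω = 1729.1489×19/48 = 684.4548 rpm, dir flips to −; running = −684.4548
Stage 6 [48T→51T]: ω = 684.4548×48/51 = 644.1927 rpm, dir flips to +; running = +644.1927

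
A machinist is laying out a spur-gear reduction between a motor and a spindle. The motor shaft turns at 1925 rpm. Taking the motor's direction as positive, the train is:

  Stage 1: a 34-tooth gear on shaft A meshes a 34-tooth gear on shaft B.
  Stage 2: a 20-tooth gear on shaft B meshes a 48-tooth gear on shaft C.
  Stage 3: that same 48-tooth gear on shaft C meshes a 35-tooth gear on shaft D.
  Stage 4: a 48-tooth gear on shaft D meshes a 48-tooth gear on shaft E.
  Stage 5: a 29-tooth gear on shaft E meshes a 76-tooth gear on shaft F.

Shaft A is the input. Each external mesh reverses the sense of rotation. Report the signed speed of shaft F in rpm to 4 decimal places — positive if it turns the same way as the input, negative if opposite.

Stage 1 [34T→34T]: ω = 1925.0000×34/34 = 1925.0000 rpm, dir flips to −; running = −1925.0000
Stage 2 [20T→48T]: ω = 1925.0000×20/48 = 802.0833 rpm, dir flips to +; running = +802.0833
Stage 3 [48T→35T]: ω = 802.0833×48/35 = 1100.0000 rpm, dir flips to −; running = −1100.0000
Stage 4 [48T→48T]: ω = 1100.0000×48/48 = 1100.0000 rpm, dir flips to +; running = +1100.0000
Stage 5 [29T→76T]: ω = 1100.0000×29/76 = 419.7368 rpm, dir flips to −; running = −419.7368

-419.7368 rpm (opposite to input, |ω| = 419.7368 rpm)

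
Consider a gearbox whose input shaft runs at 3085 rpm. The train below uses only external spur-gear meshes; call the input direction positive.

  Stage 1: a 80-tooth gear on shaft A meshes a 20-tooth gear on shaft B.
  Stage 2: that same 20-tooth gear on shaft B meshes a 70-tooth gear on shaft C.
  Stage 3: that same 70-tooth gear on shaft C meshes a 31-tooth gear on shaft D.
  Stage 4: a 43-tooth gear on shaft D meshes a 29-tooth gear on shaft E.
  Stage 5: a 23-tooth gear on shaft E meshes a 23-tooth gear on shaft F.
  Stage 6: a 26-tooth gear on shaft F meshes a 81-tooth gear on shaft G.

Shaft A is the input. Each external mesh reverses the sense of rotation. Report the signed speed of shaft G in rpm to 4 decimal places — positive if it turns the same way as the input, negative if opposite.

Stage 1 [80T→20T]: ω = 3085.0000×80/20 = 12340.0000 rpm, dir flips to −; running = −12340.0000
Stage 2 [20T→70T]: ω = 12340.0000×20/70 = 3525.7143 rpm, dir flips to +; running = +3525.7143
Stage 3 [70T→31T]: ω = 3525.7143×70/31 = 7961.2903 rpm, dir flips to −; running = −7961.2903
Stage 4 [43T→29T]: ω = 7961.2903×43/29 = 11804.6719 rpm, dir flips to +; running = +11804.6719
Stage 5 [23T→23T]: ω = 11804.6719×23/23 = 11804.6719 rpm, dir flips to −; running = −11804.6719
Stage 6 [26T→81T]: ω = 11804.6719×26/81 = 3789.1539 rpm, dir flips to +; running = +3789.1539

+3789.1539 rpm (same as input, |ω| = 3789.1539 rpm)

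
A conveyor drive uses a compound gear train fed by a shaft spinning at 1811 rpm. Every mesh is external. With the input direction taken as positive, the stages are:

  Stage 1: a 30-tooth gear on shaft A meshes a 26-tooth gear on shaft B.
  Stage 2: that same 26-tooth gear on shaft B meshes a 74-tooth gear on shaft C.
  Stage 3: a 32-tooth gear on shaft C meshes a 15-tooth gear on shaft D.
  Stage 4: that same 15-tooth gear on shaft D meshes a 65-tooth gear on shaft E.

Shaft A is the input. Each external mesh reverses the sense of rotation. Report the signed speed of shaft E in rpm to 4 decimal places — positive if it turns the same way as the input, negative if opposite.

+361.4470 rpm (same as input, |ω| = 361.4470 rpm)

Stage 1 [30T→26T]: ω = 1811.0000×30/26 = 2089.6154 rpm, dir flips to −; running = −2089.6154
Stage 2 [26T→74T]: ω = 2089.6154×26/74 = 734.1892 rpm, dir flips to +; running = +734.1892
Stage 3 [32T→15T]: ω = 734.1892×32/15 = 1566.2703 rpm, dir flips to −; running = −1566.2703
Stage 4 [15T→65T]: ω = 1566.2703×15/65 = 361.4470 rpm, dir flips to +; running = +361.4470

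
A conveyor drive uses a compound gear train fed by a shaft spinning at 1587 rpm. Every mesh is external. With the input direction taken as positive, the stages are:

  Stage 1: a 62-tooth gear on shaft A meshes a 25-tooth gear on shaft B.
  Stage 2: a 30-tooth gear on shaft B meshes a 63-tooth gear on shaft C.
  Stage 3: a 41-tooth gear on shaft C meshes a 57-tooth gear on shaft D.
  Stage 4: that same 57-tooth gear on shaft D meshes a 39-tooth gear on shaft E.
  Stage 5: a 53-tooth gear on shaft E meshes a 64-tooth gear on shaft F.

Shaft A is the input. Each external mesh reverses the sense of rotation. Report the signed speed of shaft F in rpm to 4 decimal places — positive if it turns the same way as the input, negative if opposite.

Stage 1 [62T→25T]: ω = 1587.0000×62/25 = 3935.7600 rpm, dir flips to −; running = −3935.7600
Stage 2 [30T→63T]: ω = 3935.7600×30/63 = 1874.1714 rpm, dir flips to +; running = +1874.1714
Stage 3 [41T→57T]: ω = 1874.1714×41/57 = 1348.0882 rpm, dir flips to −; running = −1348.0882
Stage 4 [57T→39T]: ω = 1348.0882×57/39 = 1970.2828 rpm, dir flips to +; running = +1970.2828
Stage 5 [53T→64T]: ω = 1970.2828×53/64 = 1631.6404 rpm, dir flips to −; running = −1631.6404

-1631.6404 rpm (opposite to input, |ω| = 1631.6404 rpm)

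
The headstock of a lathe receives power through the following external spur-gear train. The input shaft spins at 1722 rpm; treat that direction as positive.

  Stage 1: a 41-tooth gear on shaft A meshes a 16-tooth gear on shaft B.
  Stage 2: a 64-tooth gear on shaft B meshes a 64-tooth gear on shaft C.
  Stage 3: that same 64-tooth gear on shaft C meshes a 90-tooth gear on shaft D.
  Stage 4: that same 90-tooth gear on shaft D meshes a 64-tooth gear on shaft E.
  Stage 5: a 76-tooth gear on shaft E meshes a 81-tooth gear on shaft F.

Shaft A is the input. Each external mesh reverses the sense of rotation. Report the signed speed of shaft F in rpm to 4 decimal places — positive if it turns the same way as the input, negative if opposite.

-4140.2407 rpm (opposite to input, |ω| = 4140.2407 rpm)

Stage 1 [41T→16T]: ω = 1722.0000×41/16 = 4412.6250 rpm, dir flips to −; running = −4412.6250
Stage 2 [64T→64T]: ω = 4412.6250×64/64 = 4412.6250 rpm, dir flips to +; running = +4412.6250
Stage 3 [64T→90T]: ω = 4412.6250×64/90 = 3137.8667 rpm, dir flips to −; running = −3137.8667
Stage 4 [90T→64T]: ω = 3137.8667×90/64 = 4412.6250 rpm, dir flips to +; running = +4412.6250
Stage 5 [76T→81T]: ω = 4412.6250×76/81 = 4140.2407 rpm, dir flips to −; running = −4140.2407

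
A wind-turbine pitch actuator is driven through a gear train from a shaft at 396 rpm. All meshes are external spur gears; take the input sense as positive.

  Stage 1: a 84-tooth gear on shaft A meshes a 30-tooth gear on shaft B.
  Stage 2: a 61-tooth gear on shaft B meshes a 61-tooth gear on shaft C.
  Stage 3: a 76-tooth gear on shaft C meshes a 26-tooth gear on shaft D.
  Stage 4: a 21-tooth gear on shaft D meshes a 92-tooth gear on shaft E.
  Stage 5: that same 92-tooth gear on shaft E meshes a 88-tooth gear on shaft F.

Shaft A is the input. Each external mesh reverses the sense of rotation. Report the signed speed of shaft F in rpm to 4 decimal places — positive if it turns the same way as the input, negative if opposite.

Stage 1 [84T→30T]: ω = 396.0000×84/30 = 1108.8000 rpm, dir flips to −; running = −1108.8000
Stage 2 [61T→61T]: ω = 1108.8000×61/61 = 1108.8000 rpm, dir flips to +; running = +1108.8000
Stage 3 [76T→26T]: ω = 1108.8000×76/26 = 3241.1077 rpm, dir flips to −; running = −3241.1077
Stage 4 [21T→92T]: ω = 3241.1077×21/92 = 739.8181 rpm, dir flips to +; running = +739.8181
Stage 5 [92T→88T]: ω = 739.8181×92/88 = 773.4462 rpm, dir flips to −; running = −773.4462

-773.4462 rpm (opposite to input, |ω| = 773.4462 rpm)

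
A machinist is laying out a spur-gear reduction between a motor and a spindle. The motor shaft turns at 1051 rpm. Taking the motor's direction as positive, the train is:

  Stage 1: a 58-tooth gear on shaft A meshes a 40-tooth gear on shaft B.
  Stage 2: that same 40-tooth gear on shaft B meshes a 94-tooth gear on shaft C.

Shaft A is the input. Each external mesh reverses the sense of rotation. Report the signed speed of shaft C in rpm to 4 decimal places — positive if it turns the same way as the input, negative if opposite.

+648.4894 rpm (same as input, |ω| = 648.4894 rpm)

Stage 1 [58T→40T]: ω = 1051.0000×58/40 = 1523.9500 rpm, dir flips to −; running = −1523.9500
Stage 2 [40T→94T]: ω = 1523.9500×40/94 = 648.4894 rpm, dir flips to +; running = +648.4894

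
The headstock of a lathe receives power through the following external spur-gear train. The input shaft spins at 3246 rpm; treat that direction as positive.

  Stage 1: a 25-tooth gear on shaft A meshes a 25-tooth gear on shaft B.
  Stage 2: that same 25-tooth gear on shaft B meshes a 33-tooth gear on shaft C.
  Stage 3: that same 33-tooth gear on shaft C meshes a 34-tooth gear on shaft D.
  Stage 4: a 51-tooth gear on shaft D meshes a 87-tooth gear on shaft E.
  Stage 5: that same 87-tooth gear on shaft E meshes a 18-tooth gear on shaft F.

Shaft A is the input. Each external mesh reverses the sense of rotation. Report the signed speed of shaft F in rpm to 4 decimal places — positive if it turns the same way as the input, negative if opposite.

-6762.5000 rpm (opposite to input, |ω| = 6762.5000 rpm)

Stage 1 [25T→25T]: ω = 3246.0000×25/25 = 3246.0000 rpm, dir flips to −; running = −3246.0000
Stage 2 [25T→33T]: ω = 3246.0000×25/33 = 2459.0909 rpm, dir flips to +; running = +2459.0909
Stage 3 [33T→34T]: ω = 2459.0909×33/34 = 2386.7647 rpm, dir flips to −; running = −2386.7647
Stage 4 [51T→87T]: ω = 2386.7647×51/87 = 1399.1379 rpm, dir flips to +; running = +1399.1379
Stage 5 [87T→18T]: ω = 1399.1379×87/18 = 6762.5000 rpm, dir flips to −; running = −6762.5000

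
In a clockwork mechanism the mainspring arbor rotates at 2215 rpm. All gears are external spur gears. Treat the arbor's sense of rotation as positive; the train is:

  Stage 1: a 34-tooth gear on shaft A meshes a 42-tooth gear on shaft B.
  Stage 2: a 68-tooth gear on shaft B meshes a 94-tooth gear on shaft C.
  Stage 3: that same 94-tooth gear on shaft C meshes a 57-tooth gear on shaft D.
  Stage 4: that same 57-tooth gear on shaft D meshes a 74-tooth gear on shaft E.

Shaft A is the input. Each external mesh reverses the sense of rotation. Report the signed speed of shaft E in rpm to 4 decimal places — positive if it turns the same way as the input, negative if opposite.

+1647.7091 rpm (same as input, |ω| = 1647.7091 rpm)

Stage 1 [34T→42T]: ω = 2215.0000×34/42 = 1793.0952 rpm, dir flips to −; running = −1793.0952
Stage 2 [68T→94T]: ω = 1793.0952×68/94 = 1297.1327 rpm, dir flips to +; running = +1297.1327
Stage 3 [94T→57T]: ω = 1297.1327×94/57 = 2139.1312 rpm, dir flips to −; running = −2139.1312
Stage 4 [57T→74T]: ω = 2139.1312×57/74 = 1647.7091 rpm, dir flips to +; running = +1647.7091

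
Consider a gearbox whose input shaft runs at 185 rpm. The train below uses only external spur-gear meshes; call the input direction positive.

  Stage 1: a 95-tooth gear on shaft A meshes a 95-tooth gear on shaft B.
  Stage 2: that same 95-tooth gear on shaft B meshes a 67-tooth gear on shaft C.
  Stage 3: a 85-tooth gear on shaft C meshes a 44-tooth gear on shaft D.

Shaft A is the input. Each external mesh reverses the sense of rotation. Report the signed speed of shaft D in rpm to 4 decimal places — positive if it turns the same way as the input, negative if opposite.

Stage 1 [95T→95T]: ω = 185.0000×95/95 = 185.0000 rpm, dir flips to −; running = −185.0000
Stage 2 [95T→67T]: ω = 185.0000×95/67 = 262.3134 rpm, dir flips to +; running = +262.3134
Stage 3 [85T→44T]: ω = 262.3134×85/44 = 506.7419 rpm, dir flips to −; running = −506.7419

-506.7419 rpm (opposite to input, |ω| = 506.7419 rpm)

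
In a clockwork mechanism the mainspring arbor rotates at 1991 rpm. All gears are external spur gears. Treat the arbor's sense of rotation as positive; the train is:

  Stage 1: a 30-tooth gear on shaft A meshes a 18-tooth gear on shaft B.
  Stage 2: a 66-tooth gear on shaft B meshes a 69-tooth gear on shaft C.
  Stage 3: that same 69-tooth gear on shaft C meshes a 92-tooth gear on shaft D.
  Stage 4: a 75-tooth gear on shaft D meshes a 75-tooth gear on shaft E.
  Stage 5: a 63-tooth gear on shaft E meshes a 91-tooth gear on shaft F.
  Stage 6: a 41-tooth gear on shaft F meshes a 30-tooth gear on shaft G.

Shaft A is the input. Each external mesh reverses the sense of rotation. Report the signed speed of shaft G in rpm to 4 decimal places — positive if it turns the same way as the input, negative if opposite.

Stage 1 [30T→18T]: ω = 1991.0000×30/18 = 3318.3333 rpm, dir flips to −; running = −3318.3333
Stage 2 [66T→69T]: ω = 3318.3333×66/69 = 3174.0580 rpm, dir flips to +; running = +3174.0580
Stage 3 [69T→92T]: ω = 3174.0580×69/92 = 2380.5435 rpm, dir flips to −; running = −2380.5435
Stage 4 [75T→75T]: ω = 2380.5435×75/75 = 2380.5435 rpm, dir flips to +; running = +2380.5435
Stage 5 [63T→91T]: ω = 2380.5435×63/91 = 1648.0686 rpm, dir flips to −; running = −1648.0686
Stage 6 [41T→30T]: ω = 1648.0686×41/30 = 2252.3604 rpm, dir flips to +; running = +2252.3604

+2252.3604 rpm (same as input, |ω| = 2252.3604 rpm)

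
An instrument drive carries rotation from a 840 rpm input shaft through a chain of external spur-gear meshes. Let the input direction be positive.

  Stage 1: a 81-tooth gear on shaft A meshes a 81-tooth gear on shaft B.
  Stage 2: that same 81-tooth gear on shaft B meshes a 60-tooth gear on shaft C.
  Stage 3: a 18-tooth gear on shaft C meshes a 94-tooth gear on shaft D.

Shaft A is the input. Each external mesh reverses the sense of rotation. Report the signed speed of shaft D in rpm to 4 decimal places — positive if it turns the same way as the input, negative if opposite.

-217.1489 rpm (opposite to input, |ω| = 217.1489 rpm)

Stage 1 [81T→81T]: ω = 840.0000×81/81 = 840.0000 rpm, dir flips to −; running = −840.0000
Stage 2 [81T→60T]: ω = 840.0000×81/60 = 1134.0000 rpm, dir flips to +; running = +1134.0000
Stage 3 [18T→94T]: ω = 1134.0000×18/94 = 217.1489 rpm, dir flips to −; running = −217.1489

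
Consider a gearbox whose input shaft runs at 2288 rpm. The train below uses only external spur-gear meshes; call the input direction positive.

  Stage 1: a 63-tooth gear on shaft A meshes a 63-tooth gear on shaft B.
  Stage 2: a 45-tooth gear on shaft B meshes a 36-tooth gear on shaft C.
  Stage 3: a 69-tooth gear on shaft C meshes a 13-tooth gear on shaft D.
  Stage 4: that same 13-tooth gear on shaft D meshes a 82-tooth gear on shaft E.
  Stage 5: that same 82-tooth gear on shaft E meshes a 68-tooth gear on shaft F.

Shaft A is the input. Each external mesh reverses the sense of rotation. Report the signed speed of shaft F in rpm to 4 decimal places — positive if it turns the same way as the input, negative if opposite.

-2902.0588 rpm (opposite to input, |ω| = 2902.0588 rpm)

Stage 1 [63T→63T]: ω = 2288.0000×63/63 = 2288.0000 rpm, dir flips to −; running = −2288.0000
Stage 2 [45T→36T]: ω = 2288.0000×45/36 = 2860.0000 rpm, dir flips to +; running = +2860.0000
Stage 3 [69T→13T]: ω = 2860.0000×69/13 = 15180.0000 rpm, dir flips to −; running = −15180.0000
Stage 4 [13T→82T]: ω = 15180.0000×13/82 = 2406.5854 rpm, dir flips to +; running = +2406.5854
Stage 5 [82T→68T]: ω = 2406.5854×82/68 = 2902.0588 rpm, dir flips to −; running = −2902.0588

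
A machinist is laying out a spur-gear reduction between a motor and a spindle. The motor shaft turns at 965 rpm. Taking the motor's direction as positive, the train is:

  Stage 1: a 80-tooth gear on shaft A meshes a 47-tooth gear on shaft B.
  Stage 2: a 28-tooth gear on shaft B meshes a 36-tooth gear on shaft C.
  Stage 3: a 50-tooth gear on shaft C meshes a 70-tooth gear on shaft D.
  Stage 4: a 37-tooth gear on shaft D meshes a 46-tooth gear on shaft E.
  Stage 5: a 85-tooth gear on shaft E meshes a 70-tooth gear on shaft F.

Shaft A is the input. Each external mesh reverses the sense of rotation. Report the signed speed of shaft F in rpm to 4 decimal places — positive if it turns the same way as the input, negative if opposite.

Stage 1 [80T→47T]: ω = 965.0000×80/47 = 1642.5532 rpm, dir flips to −; running = −1642.5532
Stage 2 [28T→36T]: ω = 1642.5532×28/36 = 1277.5414 rpm, dir flips to +; running = +1277.5414
Stage 3 [50T→70T]: ω = 1277.5414×50/70 = 912.5296 rpm, dir flips to −; running = −912.5296
Stage 4 [37T→46T]: ω = 912.5296×37/46 = 733.9912 rpm, dir flips to +; running = +733.9912
Stage 5 [85T→70T]: ω = 733.9912×85/70 = 891.2750 rpm, dir flips to −; running = −891.2750

-891.2750 rpm (opposite to input, |ω| = 891.2750 rpm)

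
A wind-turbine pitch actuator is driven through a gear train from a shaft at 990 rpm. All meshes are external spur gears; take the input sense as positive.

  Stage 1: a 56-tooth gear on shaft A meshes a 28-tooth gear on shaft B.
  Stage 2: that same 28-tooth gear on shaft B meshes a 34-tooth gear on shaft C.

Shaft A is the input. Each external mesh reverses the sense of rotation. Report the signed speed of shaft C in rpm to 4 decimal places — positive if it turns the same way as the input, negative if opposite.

+1630.5882 rpm (same as input, |ω| = 1630.5882 rpm)

Stage 1 [56T→28T]: ω = 990.0000×56/28 = 1980.0000 rpm, dir flips to −; running = −1980.0000
Stage 2 [28T→34T]: ω = 1980.0000×28/34 = 1630.5882 rpm, dir flips to +; running = +1630.5882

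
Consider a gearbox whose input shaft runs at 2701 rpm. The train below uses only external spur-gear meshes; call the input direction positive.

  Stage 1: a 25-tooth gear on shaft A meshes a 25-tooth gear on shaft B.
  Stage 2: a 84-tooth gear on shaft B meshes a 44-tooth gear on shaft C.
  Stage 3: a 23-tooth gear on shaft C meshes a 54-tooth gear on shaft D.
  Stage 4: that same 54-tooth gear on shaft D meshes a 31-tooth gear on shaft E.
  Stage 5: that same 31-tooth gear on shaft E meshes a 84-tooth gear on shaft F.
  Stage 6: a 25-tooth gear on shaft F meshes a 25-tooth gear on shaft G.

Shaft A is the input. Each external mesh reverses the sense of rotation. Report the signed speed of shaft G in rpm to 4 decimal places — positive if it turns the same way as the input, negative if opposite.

+1411.8864 rpm (same as input, |ω| = 1411.8864 rpm)

Stage 1 [25T→25T]: ω = 2701.0000×25/25 = 2701.0000 rpm, dir flips to −; running = −2701.0000
Stage 2 [84T→44T]: ω = 2701.0000×84/44 = 5156.4545 rpm, dir flips to +; running = +5156.4545
Stage 3 [23T→54T]: ω = 5156.4545×23/54 = 2196.2677 rpm, dir flips to −; running = −2196.2677
Stage 4 [54T→31T]: ω = 2196.2677×54/31 = 3825.7566 rpm, dir flips to +; running = +3825.7566
Stage 5 [31T→84T]: ω = 3825.7566×31/84 = 1411.8864 rpm, dir flips to −; running = −1411.8864
Stage 6 [25T→25T]: ω = 1411.8864×25/25 = 1411.8864 rpm, dir flips to +; running = +1411.8864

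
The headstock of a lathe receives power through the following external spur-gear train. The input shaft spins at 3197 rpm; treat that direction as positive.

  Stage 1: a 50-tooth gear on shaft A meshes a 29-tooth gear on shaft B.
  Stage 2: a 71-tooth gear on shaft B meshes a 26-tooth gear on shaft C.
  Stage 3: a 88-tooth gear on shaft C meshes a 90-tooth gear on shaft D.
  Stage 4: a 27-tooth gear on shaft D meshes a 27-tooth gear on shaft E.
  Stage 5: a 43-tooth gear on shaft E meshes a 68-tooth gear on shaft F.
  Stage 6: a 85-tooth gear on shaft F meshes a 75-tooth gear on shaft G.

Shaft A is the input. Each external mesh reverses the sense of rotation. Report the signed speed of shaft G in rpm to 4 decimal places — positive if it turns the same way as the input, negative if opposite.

Stage 1 [50T→29T]: ω = 3197.0000×50/29 = 5512.0690 rpm, dir flips to −; running = −5512.0690
Stage 2 [71T→26T]: ω = 5512.0690×71/26 = 15052.1883 rpm, dir flips to +; running = +15052.1883
Stage 3 [88T→90T]: ω = 15052.1883×88/90 = 14717.6953 rpm, dir flips to −; running = −14717.6953
Stage 4 [27T→27T]: ω = 14717.6953×27/27 = 14717.6953 rpm, dir flips to +; running = +14717.6953
Stage 5 [43T→68T]: ω = 14717.6953×43/68 = 9306.7779 rpm, dir flips to −; running = −9306.7779
Stage 6 [85T→75T]: ω = 9306.7779×85/75 = 10547.6816 rpm, dir flips to +; running = +10547.6816

+10547.6816 rpm (same as input, |ω| = 10547.6816 rpm)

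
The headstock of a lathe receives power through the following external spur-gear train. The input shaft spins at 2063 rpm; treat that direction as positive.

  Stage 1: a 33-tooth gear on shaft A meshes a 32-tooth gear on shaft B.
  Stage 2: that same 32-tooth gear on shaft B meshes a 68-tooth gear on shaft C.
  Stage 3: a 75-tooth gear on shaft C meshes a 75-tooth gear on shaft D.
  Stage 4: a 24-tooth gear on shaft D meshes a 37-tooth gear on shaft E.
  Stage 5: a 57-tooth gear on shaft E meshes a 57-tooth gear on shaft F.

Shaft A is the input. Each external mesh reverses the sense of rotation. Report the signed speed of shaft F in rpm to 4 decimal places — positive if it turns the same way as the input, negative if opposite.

Stage 1 [33T→32T]: ω = 2063.0000×33/32 = 2127.4688 rpm, dir flips to −; running = −2127.4688
Stage 2 [32T→68T]: ω = 2127.4688×32/68 = 1001.1618 rpm, dir flips to +; running = +1001.1618
Stage 3 [75T→75T]: ω = 1001.1618×75/75 = 1001.1618 rpm, dir flips to −; running = −1001.1618
Stage 4 [24T→37T]: ω = 1001.1618×24/37 = 649.4022 rpm, dir flips to +; running = +649.4022
Stage 5 [57T→57T]: ω = 649.4022×57/57 = 649.4022 rpm, dir flips to −; running = −649.4022

-649.4022 rpm (opposite to input, |ω| = 649.4022 rpm)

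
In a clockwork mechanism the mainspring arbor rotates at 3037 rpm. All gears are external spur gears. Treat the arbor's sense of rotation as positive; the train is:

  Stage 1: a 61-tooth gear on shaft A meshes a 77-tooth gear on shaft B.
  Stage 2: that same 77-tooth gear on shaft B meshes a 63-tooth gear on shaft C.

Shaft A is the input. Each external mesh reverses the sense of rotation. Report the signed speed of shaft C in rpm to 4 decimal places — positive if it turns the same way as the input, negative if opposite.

+2940.5873 rpm (same as input, |ω| = 2940.5873 rpm)

Stage 1 [61T→77T]: ω = 3037.0000×61/77 = 2405.9351 rpm, dir flips to −; running = −2405.9351
Stage 2 [77T→63T]: ω = 2405.9351×77/63 = 2940.5873 rpm, dir flips to +; running = +2940.5873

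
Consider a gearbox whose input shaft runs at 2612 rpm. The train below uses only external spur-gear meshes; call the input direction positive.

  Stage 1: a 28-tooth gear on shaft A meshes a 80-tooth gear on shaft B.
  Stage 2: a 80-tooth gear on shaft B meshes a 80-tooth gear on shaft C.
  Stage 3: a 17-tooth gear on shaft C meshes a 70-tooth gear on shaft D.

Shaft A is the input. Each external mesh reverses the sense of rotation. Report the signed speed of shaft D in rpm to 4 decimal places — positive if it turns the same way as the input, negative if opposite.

-222.0200 rpm (opposite to input, |ω| = 222.0200 rpm)

Stage 1 [28T→80T]: ω = 2612.0000×28/80 = 914.2000 rpm, dir flips to −; running = −914.2000
Stage 2 [80T→80T]: ω = 914.2000×80/80 = 914.2000 rpm, dir flips to +; running = +914.2000
Stage 3 [17T→70T]: ω = 914.2000×17/70 = 222.0200 rpm, dir flips to −; running = −222.0200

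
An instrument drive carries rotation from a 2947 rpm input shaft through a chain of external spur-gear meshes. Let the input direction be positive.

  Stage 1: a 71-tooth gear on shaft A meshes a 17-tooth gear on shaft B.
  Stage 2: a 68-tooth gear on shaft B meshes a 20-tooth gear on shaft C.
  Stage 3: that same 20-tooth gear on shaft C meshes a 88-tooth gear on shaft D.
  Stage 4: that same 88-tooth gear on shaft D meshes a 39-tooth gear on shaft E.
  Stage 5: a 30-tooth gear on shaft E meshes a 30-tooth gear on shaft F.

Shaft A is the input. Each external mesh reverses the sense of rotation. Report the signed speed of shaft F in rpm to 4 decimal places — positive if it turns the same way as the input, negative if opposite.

Stage 1 [71T→17T]: ω = 2947.0000×71/17 = 12308.0588 rpm, dir flips to −; running = −12308.0588
Stage 2 [68T→20T]: ω = 12308.0588×68/20 = 41847.4000 rpm, dir flips to +; running = +41847.4000
Stage 3 [20T→88T]: ω = 41847.4000×20/88 = 9510.7727 rpm, dir flips to −; running = −9510.7727
Stage 4 [88T→39T]: ω = 9510.7727×88/39 = 21460.2051 rpm, dir flips to +; running = +21460.2051
Stage 5 [30T→30T]: ω = 21460.2051×30/30 = 21460.2051 rpm, dir flips to −; running = −21460.2051

-21460.2051 rpm (opposite to input, |ω| = 21460.2051 rpm)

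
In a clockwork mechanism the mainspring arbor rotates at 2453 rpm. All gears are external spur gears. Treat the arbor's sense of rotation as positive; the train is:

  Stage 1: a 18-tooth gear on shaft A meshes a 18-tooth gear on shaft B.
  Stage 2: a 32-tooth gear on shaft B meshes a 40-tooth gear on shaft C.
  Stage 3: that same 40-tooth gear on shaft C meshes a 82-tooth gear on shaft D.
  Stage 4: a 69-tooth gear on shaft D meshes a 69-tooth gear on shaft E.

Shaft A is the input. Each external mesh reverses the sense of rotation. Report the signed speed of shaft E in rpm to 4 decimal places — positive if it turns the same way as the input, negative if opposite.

Stage 1 [18T→18T]: ω = 2453.0000×18/18 = 2453.0000 rpm, dir flips to −; running = −2453.0000
Stage 2 [32T→40T]: ω = 2453.0000×32/40 = 1962.4000 rpm, dir flips to +; running = +1962.4000
Stage 3 [40T→82T]: ω = 1962.4000×40/82 = 957.2683 rpm, dir flips to −; running = −957.2683
Stage 4 [69T→69T]: ω = 957.2683×69/69 = 957.2683 rpm, dir flips to +; running = +957.2683

+957.2683 rpm (same as input, |ω| = 957.2683 rpm)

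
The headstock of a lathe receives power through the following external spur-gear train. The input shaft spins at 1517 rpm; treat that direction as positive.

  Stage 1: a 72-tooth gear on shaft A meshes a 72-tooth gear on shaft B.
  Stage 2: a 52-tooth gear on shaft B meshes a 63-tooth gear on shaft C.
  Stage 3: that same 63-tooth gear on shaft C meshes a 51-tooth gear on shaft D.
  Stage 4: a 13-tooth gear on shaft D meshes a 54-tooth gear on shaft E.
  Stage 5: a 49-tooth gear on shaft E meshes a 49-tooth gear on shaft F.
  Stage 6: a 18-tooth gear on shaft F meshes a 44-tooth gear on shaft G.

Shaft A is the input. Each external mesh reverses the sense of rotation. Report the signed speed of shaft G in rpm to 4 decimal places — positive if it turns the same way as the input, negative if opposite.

Stage 1 [72T→72T]: ω = 1517.0000×72/72 = 1517.0000 rpm, dir flips to −; running = −1517.0000
Stage 2 [52T→63T]: ω = 1517.0000×52/63 = 1252.1270 rpm, dir flips to +; running = +1252.1270
Stage 3 [63T→51T]: ω = 1252.1270×63/51 = 1546.7451 rpm, dir flips to −; running = −1546.7451
Stage 4 [13T→54T]: ω = 1546.7451×13/54 = 372.3646 rpm, dir flips to +; running = +372.3646
Stage 5 [49T→49T]: ω = 372.3646×49/49 = 372.3646 rpm, dir flips to −; running = −372.3646
Stage 6 [18T→44T]: ω = 372.3646×18/44 = 152.3310 rpm, dir flips to +; running = +152.3310

+152.3310 rpm (same as input, |ω| = 152.3310 rpm)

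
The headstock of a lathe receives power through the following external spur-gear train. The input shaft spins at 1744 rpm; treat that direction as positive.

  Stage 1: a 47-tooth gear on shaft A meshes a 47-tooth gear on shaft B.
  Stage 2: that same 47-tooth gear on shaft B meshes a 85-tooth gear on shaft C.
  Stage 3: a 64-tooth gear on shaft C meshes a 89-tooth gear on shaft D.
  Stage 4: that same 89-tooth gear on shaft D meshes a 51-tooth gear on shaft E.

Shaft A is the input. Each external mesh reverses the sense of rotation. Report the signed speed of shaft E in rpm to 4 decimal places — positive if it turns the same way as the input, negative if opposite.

Stage 1 [47T→47T]: ω = 1744.0000×47/47 = 1744.0000 rpm, dir flips to −; running = −1744.0000
Stage 2 [47T→85T]: ω = 1744.0000×47/85 = 964.3294 rpm, dir flips to +; running = +964.3294
Stage 3 [64T→89T]: ω = 964.3294×64/89 = 693.4504 rpm, dir flips to −; running = −693.4504
Stage 4 [89T→51T]: ω = 693.4504×89/51 = 1210.1389 rpm, dir flips to +; running = +1210.1389

+1210.1389 rpm (same as input, |ω| = 1210.1389 rpm)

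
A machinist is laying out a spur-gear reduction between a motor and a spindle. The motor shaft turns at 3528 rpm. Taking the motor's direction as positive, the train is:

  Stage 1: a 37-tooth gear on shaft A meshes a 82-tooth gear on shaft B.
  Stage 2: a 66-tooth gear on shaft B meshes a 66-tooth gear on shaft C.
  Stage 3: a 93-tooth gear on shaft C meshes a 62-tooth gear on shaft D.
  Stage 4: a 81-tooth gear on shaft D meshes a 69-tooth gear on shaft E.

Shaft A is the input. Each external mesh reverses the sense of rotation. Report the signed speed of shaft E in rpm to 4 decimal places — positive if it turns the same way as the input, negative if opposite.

Stage 1 [37T→82T]: ω = 3528.0000×37/82 = 1591.9024 rpm, dir flips to −; running = −1591.9024
Stage 2 [66T→66T]: ω = 1591.9024×66/66 = 1591.9024 rpm, dir flips to +; running = +1591.9024
Stage 3 [93T→62T]: ω = 1591.9024×93/62 = 2387.8537 rpm, dir flips to −; running = −2387.8537
Stage 4 [81T→69T]: ω = 2387.8537×81/69 = 2803.1326 rpm, dir flips to +; running = +2803.1326

+2803.1326 rpm (same as input, |ω| = 2803.1326 rpm)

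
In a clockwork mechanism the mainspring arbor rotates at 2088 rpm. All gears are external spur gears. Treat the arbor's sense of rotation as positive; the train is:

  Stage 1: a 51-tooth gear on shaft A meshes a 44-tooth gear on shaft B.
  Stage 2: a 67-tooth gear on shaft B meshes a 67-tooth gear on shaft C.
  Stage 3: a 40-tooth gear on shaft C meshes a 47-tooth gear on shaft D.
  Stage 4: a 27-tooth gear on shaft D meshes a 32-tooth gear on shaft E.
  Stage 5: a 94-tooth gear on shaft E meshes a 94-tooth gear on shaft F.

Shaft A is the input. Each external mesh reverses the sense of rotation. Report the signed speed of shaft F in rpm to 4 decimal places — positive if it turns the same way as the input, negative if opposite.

Stage 1 [51T→44T]: ω = 2088.0000×51/44 = 2420.1818 rpm, dir flips to −; running = −2420.1818
Stage 2 [67T→67T]: ω = 2420.1818×67/67 = 2420.1818 rpm, dir flips to +; running = +2420.1818
Stage 3 [40T→47T]: ω = 2420.1818×40/47 = 2059.7292 rpm, dir flips to −; running = −2059.7292
Stage 4 [27T→32T]: ω = 2059.7292×27/32 = 1737.8965 rpm, dir flips to +; running = +1737.8965
Stage 5 [94T→94T]: ω = 1737.8965×94/94 = 1737.8965 rpm, dir flips to −; running = −1737.8965

-1737.8965 rpm (opposite to input, |ω| = 1737.8965 rpm)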